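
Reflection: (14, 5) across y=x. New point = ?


Reflection rule for y=x: (y, x)
(14, 5) -> (5, 14)

(5, 14)


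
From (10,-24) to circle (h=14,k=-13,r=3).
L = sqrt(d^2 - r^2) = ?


d = sqrt((10-14)^2 + (-24+ 13)^2) = sqrt(16+121) = 11.7047
L = sqrt(137.0000 - 9) = sqrt(128.0000) = 11.3137

11.3137


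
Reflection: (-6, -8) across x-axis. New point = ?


Reflection rule for x-axis: (x, -y)
(-6, -8) -> (-6, 8)

(-6, 8)


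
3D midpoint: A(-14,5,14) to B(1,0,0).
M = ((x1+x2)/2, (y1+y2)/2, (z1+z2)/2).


Mx = (-14+1)/2 = -6.5000
My = (5+0)/2 = 2.5000
Mz = (14+0)/2 = 7.0000

M = (-6.5000, 2.5000, 7.0000)


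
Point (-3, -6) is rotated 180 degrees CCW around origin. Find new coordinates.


cos(180) = -1, sin(180) = 0
x' = -3*(-1) + 6*0 = 3
y' = -3*0 - 6*(-1) = 6

(3, 6)


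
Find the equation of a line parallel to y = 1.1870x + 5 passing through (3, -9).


Parallel lines have equal slopes.
m2 = 1.1870
b2 = -9 - 1.1870*3 = -12.5610

y = 1.1870x - 12.5610


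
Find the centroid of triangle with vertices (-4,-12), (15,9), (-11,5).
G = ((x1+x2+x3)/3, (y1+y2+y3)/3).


Gx = (-4+15- 11)/3 = 0/3 = 0
Gy = (-12+9+5)/3 = 2/3 = 0.6667

G = (0, 0.6667)


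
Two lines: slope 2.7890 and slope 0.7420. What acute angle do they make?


m1-m2 = 2.047
1+m1*m2 = 3.069438
tan(theta) = |2.047/3.069438| = 0.666897
theta = arctan(|2.047/3.069438|) = 33.6992 degrees (acute angle)

33.6992 degrees


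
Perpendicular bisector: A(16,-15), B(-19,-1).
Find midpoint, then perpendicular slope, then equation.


Midpoint = (-1.5, -8)
Slope of AB = dy/dx = 14/(-35) = -0.4000
Perp slope = -dx/dy = 35/14 = 2.5000
b = My - (perp slope)*Mx = -8 + (-35*(-1.5))/14 = -8 + 3.7500 = -4.2500

y = 2.5000x - 4.2500


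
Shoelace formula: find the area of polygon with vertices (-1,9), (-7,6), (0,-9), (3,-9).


sum(xi*y_{i+1}) = -1*6 - 7*(-9) + 0*(-9) + 3*9 = 84
sum(yi*x_{i+1}) = 9*(-7) + 6*0 - 9*3 - 9*(-1) = -81
Area = |84 + 81|/2 = 165/2 = 82.5000

82.5000 sq units


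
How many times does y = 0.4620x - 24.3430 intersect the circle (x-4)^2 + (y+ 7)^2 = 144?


Substitute y = 0.4620x - 24.3430: (x-4)^2 + (0.4620x- 24.3430+ 7)^2 = 144
Expand to Ax^2 + Bx + C = 0, where b-k = -17.343
A = 1+m^2 = 1.213444
B = 2(m(b-k) - h) = 2(0.4620*(-17.343) - 4) = -24.024932
C = h^2 + (b-k)^2 - r^2 = 16 + 300.779649 - 144 = 172.779649
disc = B^2-4AC = 577.1974 - 838.6337 = -261.4363
disc < 0

0 intersection points


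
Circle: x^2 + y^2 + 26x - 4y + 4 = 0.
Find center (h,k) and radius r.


h = -D/2 = -26/2 = -13
k = -E/2 = 4/2 = 2
r^2 = h^2 + k^2 - F = 169 + 4 - 4 = 169
r = 13

Center (-13, 2), radius = 13


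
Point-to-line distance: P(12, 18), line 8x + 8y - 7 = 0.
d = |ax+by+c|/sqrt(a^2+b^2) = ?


|8*12 + 8*18 - 7| = |233| = 233
sqrt(64 + 64) = sqrt(128) = 11.3137
d = 233/sqrt(128) = 20.5945

20.5945


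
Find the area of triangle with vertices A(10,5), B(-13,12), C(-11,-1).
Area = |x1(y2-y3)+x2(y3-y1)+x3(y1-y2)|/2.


10*(12+ 1) = 130
-13*(-1-5) = 78
-11*(5-12) = 77
sum = 285
Area = |285|/2 = 142.5000

142.5000 sq units


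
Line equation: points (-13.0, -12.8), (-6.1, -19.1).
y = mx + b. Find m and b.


m = (-6.3)/(6.9) = -0.9130
b = y1 - m*x1 = -12.8 - (-6.3*(-13.0))/(6.9) = -12.8 - 11.8696 = -24.6696

y = -0.9130x - 24.6696


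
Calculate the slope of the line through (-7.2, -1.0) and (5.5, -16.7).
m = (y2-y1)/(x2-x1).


dy = -16.7 + 1.0 = -15.7
dx = 5.5 + 7.2 = 12.7
m = -15.7/12.7 = -1.2362

m = -1.2362


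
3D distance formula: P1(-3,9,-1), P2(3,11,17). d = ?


dx=6, dy=2, dz=18
d = sqrt(36+4+324) = sqrt(364) = 19.0788

19.0788


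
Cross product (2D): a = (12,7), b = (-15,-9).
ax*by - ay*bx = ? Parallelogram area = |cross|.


cross = 12*(-9) - 7*(-15) = -108 + 105 = -3
Parallelogram area = |-3| = 3

cross = -3, parallelogram area = 3


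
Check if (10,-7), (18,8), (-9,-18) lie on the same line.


10*(8+ 18) + 18*(-18+ 7) - 9*(-7-8)
= 260 - 198 + 135 = 197

No, not collinear (determinant = 197)


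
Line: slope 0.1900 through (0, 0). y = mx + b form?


y - 0 = 0.1900(x - 0)
y = 0.1900x + 0 - 0.1900*0
y = 0.1900x + 0

y = 0.1900x + 0


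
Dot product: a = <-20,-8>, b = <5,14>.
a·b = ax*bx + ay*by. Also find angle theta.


a·b = -20*5 - 8*14 = -100 - 112 = -212
|a| = sqrt(400+64) = 21.5407
|b| = sqrt(25+196) = 14.8661
cos(theta) = -212/(sqrt(464)*sqrt(221)) = -212/sqrt(102544) = -0.662035
theta = arccos(-212/sqrt(102544)) = 131.4552 degrees

a·b = -212, theta = 131.4552 deg


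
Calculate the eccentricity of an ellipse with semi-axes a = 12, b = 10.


c = sqrt(144-100) = sqrt(44) = 6.6332
e = c/a = sqrt(44)/12 = 0.5528

e = 0.5528


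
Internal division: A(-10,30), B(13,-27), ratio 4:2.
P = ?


Px = (4*13 + 2*(-10))/6 = 32/6 = 5.3333
Py = (4*(-27) + 2*30)/6 = -48/6 = -8.0000

P = (5.3333, -8.0000)


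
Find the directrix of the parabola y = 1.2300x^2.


a = 1.2300
1/(4a) = 0.2033
directrix: y = -0.2033 = -0.2033

y = -0.2033


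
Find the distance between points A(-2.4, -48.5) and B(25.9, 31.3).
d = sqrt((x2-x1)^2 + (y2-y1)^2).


dx = 25.9 + 2.4 = 28.3
dy = 31.3 + 48.5 = 79.8
d = sqrt(800.89 + 6368.04) = sqrt(7168.93) = 84.6695

84.6695


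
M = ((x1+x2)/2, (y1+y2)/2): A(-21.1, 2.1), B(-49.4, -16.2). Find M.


Mx = (-21.1 - 49.4)/2 = -70.5/2 = -35.2500
My = (2.1 - 16.2)/2 = -14.1/2 = -7.0500

(-35.2500, -7.0500)


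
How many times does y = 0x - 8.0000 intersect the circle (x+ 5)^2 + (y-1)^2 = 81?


Substitute y = 0x - 8.0000: (x+ 5)^2 + (0x- 8.0000-1)^2 = 81
Expand to Ax^2 + Bx + C = 0, where b-k = -9
A = 1+m^2 = 1
B = 2(m(b-k) - h) = 2(0*(-9) + 5) = 10
C = h^2 + (b-k)^2 - r^2 = 25 + 81 - 81 = 25
disc = B^2-4AC = 100.0000 - 100.0000 = 0
disc = 0

1 intersection point (tangent)


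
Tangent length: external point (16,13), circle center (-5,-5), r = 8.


d = sqrt((16+ 5)^2 + (13+ 5)^2) = sqrt(441+324) = 27.6586
L = sqrt(765.0000 - 64) = sqrt(701.0000) = 26.4764

26.4764


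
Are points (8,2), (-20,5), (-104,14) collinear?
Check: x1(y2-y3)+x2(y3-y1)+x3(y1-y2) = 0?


8*(5-14) - 20*(14-2) - 104*(2-5)
= -72 - 240 + 312 = 0

Yes, collinear (determinant = 0)


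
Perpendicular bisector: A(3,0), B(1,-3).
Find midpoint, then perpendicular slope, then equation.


Midpoint = (2, -1.5)
Slope of AB = dy/dx = -3/(-2) = 1.5000
Perp slope = -dx/dy = -2/3 = -0.6667
b = My - (perp slope)*Mx = -1.5 + (-2*2)/(-3) = -1.5 + 1.3333 = -0.1667

y = -0.6667x - 0.1667


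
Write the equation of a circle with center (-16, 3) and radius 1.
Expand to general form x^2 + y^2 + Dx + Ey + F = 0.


(x+ 16)^2 + (y-3)^2 = 1^2
D = -2h = 32, E = -2k = -6
F = h^2+k^2-r^2 = 256+9-1 = 264

x^2 + y^2 + 32x - 6y + 264 = 0


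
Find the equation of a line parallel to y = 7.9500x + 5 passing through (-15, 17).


Parallel lines have equal slopes.
m2 = 7.9500
b2 = 17 - 7.9500*(-15) = 136.2500

y = 7.9500x + 136.2500


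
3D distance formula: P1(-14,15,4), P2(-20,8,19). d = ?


dx=-6, dy=-7, dz=15
d = sqrt(36+49+225) = sqrt(310) = 17.6068

17.6068


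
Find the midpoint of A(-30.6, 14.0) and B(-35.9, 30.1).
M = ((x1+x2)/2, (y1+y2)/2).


Mx = (-30.6 - 35.9)/2 = -66.5/2 = -33.2500
My = (14.0 + 30.1)/2 = 44.1/2 = 22.0500

(-33.2500, 22.0500)


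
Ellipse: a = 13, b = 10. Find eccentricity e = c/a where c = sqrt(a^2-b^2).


c = sqrt(169-100) = sqrt(69) = 8.3066
e = c/a = sqrt(69)/13 = 0.6390

e = 0.6390


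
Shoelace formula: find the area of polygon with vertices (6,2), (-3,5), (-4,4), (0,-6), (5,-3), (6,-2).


sum(xi*y_{i+1}) = 6*5 - 3*4 - 4*(-6) + 0*(-3) + 5*(-2) + 6*2 = 44
sum(yi*x_{i+1}) = 2*(-3) + 5*(-4) + 4*0 - 6*5 - 3*6 - 2*6 = -86
Area = |44 + 86|/2 = 130/2 = 65.0000

65.0000 sq units


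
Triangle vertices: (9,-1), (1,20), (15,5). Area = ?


9*(20-5) = 135
1*(5+ 1) = 6
15*(-1-20) = -315
sum = -174
Area = |-174|/2 = 87.0000

87.0000 sq units


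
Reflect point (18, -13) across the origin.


Reflection rule for origin: (-x, -y)
(18, -13) -> (-18, 13)

(-18, 13)


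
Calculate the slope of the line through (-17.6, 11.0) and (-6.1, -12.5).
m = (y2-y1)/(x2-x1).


dy = -12.5 - 11.0 = -23.5
dx = -6.1 + 17.6 = 11.5
m = -23.5/11.5 = -2.0435

m = -2.0435


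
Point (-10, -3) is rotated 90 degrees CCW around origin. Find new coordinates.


cos(90) = 0, sin(90) = 1
x' = -10*0 + 3*1 = 3
y' = -10*1 - 3*0 = -10

(3, -10)


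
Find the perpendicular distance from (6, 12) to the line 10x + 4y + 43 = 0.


|10*6 + 4*12 + 43| = |151| = 151
sqrt(100 + 16) = sqrt(116) = 10.7703
d = 151/sqrt(116) = 14.0200

14.0200


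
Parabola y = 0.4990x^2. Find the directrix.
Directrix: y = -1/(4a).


a = 0.4990
1/(4a) = 0.5010
directrix: y = -0.5010 = -0.5010

y = -0.5010


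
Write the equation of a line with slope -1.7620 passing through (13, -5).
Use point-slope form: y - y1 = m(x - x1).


y + 5 = -1.7620(x - 13)
y = -1.7620x - 5 + 1.7620*13
y = -1.7620x + 17.9060

y = -1.7620x + 17.9060


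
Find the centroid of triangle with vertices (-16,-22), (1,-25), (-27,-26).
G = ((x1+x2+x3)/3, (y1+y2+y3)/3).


Gx = (-16+1- 27)/3 = -42/3 = -14.0000
Gy = (-22- 25- 26)/3 = -73/3 = -24.3333

G = (-14.0000, -24.3333)


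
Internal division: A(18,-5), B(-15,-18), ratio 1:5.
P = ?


Px = (1*(-15) + 5*18)/6 = 75/6 = 12.5000
Py = (1*(-18) + 5*(-5))/6 = -43/6 = -7.1667

P = (12.5000, -7.1667)


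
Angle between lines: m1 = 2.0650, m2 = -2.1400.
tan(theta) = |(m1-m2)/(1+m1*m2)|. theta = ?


m1-m2 = 4.205
1+m1*m2 = -3.4191
tan(theta) = |4.205/(-3.4191)| = 1.229856
theta = arctan(|4.205/(-3.4191)|) = 50.8853 degrees (acute angle)

50.8853 degrees


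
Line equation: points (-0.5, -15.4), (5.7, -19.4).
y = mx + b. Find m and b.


m = (-4)/(6.2) = -0.6452
b = y1 - m*x1 = -15.4 - (-4*(-0.5))/(6.2) = -15.4 - 0.3226 = -15.7226

y = -0.6452x - 15.7226


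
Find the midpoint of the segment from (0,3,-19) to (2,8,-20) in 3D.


Mx = (0+2)/2 = 1.0000
My = (3+8)/2 = 5.5000
Mz = (-19- 20)/2 = -19.5000

M = (1.0000, 5.5000, -19.5000)


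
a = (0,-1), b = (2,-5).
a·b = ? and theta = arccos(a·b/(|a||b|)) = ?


a·b = 0*2 - 1*(-5) = 0 + 5 = 5
|a| = sqrt(0+1) = 1.0000
|b| = sqrt(4+25) = 5.3852
cos(theta) = 5/(sqrt(1)*sqrt(29)) = 5/sqrt(29) = 0.928477
theta = arccos(5/sqrt(29)) = 21.8014 degrees

a·b = 5, theta = 21.8014 deg


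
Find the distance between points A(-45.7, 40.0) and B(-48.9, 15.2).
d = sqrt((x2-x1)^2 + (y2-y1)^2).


dx = -48.9 + 45.7 = -3.2
dy = 15.2 - 40.0 = -24.8
d = sqrt(10.24 + 615.04) = sqrt(625.28) = 25.0056

25.0056


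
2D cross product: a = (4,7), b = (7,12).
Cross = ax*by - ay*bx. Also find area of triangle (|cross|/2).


cross = 4*12 - 7*7 = 48 - 49 = -1
Triangle area = |-1|/2 = 1/2 = 0.5000

cross = -1, triangle area = 0.5000


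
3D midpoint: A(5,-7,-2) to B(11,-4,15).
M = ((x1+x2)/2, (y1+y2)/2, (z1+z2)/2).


Mx = (5+11)/2 = 8.0000
My = (-7- 4)/2 = -5.5000
Mz = (-2+15)/2 = 6.5000

M = (8.0000, -5.5000, 6.5000)


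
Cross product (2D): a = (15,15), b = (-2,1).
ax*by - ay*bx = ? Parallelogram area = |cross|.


cross = 15*1 - 15*(-2) = 15 + 30 = 45
Parallelogram area = |45| = 45

cross = 45, parallelogram area = 45


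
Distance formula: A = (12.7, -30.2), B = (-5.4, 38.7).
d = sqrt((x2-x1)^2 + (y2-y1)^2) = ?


dx = -5.4 - 12.7 = -18.1
dy = 38.7 + 30.2 = 68.9
d = sqrt(327.61 + 4747.21) = sqrt(5074.82) = 71.2378

71.2378


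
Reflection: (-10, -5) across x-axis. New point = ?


Reflection rule for x-axis: (x, -y)
(-10, -5) -> (-10, 5)

(-10, 5)


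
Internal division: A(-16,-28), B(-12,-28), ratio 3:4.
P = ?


Px = (3*(-12) + 4*(-16))/7 = -100/7 = -14.2857
Py = (3*(-28) + 4*(-28))/7 = -196/7 = -28.0000

P = (-14.2857, -28.0000)


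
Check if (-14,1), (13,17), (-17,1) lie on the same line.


-14*(17-1) + 13*(1-1) - 17*(1-17)
= -224 + 0 + 272 = 48

No, not collinear (determinant = 48)


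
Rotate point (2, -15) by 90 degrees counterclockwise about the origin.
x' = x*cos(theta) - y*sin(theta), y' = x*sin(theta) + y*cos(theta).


cos(90) = 0, sin(90) = 1
x' = 2*0 + 15*1 = 15
y' = 2*1 - 15*0 = 2

(15, 2)


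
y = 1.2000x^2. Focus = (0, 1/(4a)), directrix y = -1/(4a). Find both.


a = 1.2000
1/(4a) = 0.2083
Focus = (0, 0.2083)
Directrix: y = -0.2083

Focus = (0, 0.2083), Directrix: y = -0.2083


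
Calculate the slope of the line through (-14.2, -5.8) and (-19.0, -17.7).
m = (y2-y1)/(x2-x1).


dy = -17.7 + 5.8 = -11.9
dx = -19.0 + 14.2 = -4.8
m = -11.9/(-4.8) = 2.4792

m = 2.4792


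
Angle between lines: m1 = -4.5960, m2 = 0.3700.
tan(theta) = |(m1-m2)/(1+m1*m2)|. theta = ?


m1-m2 = -4.966
1+m1*m2 = -0.70052
tan(theta) = |-4.966/(-0.70052)| = 7.089020
theta = arctan(|-4.966/(-0.70052)|) = 81.9707 degrees (acute angle)

81.9707 degrees


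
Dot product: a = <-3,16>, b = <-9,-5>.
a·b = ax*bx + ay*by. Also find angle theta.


a·b = -3*(-9) + 16*(-5) = 27 - 80 = -53
|a| = sqrt(9+256) = 16.2788
|b| = sqrt(81+25) = 10.2956
cos(theta) = -53/(sqrt(265)*sqrt(106)) = -53/sqrt(28090) = -0.316228
theta = arccos(-53/sqrt(28090)) = 108.4349 degrees

a·b = -53, theta = 108.4349 deg


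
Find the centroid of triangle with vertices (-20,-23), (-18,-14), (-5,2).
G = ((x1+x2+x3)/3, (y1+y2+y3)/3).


Gx = (-20- 18- 5)/3 = -43/3 = -14.3333
Gy = (-23- 14+2)/3 = -35/3 = -11.6667

G = (-14.3333, -11.6667)


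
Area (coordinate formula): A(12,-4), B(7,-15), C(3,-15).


12*(-15+ 15) = 0
7*(-15+ 4) = -77
3*(-4+ 15) = 33
sum = -44
Area = |-44|/2 = 22.0000

22.0000 sq units


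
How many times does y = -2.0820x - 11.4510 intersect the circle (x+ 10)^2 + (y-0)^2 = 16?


Substitute y = -2.0820x - 11.4510: (x+ 10)^2 + (-2.0820x- 11.4510-0)^2 = 16
Expand to Ax^2 + Bx + C = 0, where b-k = -11.451
A = 1+m^2 = 5.334724
B = 2(m(b-k) - h) = 2(-2.0820*(-11.451) + 10) = 67.681964
C = h^2 + (b-k)^2 - r^2 = 100 + 131.125401 - 16 = 215.125401
disc = B^2-4AC = 4580.8483 - 4590.5386 = -9.6903
disc < 0

0 intersection points


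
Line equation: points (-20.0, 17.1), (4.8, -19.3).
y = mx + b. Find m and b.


m = (-36.4)/(24.8) = -1.4677
b = y1 - m*x1 = 17.1 - (-36.4*(-20.0))/(24.8) = 17.1 - 29.3548 = -12.2548

y = -1.4677x - 12.2548


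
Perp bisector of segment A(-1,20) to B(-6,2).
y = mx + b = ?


Midpoint = (-3.5, 11)
Slope of AB = dy/dx = -18/(-5) = 3.6000
Perp slope = -dx/dy = -5/18 = -0.2778
b = My - (perp slope)*Mx = 11 + (-5*(-3.5))/(-18) = 11 - 0.9722 = 10.0278

y = -0.2778x + 10.0278


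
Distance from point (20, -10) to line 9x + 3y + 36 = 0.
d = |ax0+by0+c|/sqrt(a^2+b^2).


|9*20 + 3*(-10) + 36| = |186| = 186
sqrt(81 + 9) = sqrt(90) = 9.4868
d = 186/sqrt(90) = 19.6061

19.6061


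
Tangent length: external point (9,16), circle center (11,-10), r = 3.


d = sqrt((9-11)^2 + (16+ 10)^2) = sqrt(4+676) = 26.0768
L = sqrt(680.0000 - 9) = sqrt(671.0000) = 25.9037

25.9037


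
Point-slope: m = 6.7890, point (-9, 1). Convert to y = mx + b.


y - 1 = 6.7890(x + 9)
y = 6.7890x + 1 - 6.7890*(-9)
y = 6.7890x + 62.1010

y = 6.7890x + 62.1010


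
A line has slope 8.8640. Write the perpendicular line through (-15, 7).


Perpendicular slope = -1/m1 = -1/8.8640 = -0.1128
b2 = y0 - m2*x0 = 7 - 15/8.8640 = 7 - 1.6922 = 5.3078

y = -0.1128x + 5.3078


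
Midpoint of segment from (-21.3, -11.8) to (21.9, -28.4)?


Mx = (-21.3 + 21.9)/2 = 0.6/2 = 0.3000
My = (-11.8 - 28.4)/2 = -40.2/2 = -20.1000

(0.3000, -20.1000)


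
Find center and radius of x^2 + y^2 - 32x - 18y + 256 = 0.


h = -D/2 = 32/2 = 16
k = -E/2 = 18/2 = 9
r^2 = h^2 + k^2 - F = 256 + 81 - 256 = 81
r = 9

Center (16, 9), radius = 9


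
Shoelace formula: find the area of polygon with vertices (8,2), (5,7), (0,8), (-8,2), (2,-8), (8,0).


sum(xi*y_{i+1}) = 8*7 + 5*8 + 0*2 - 8*(-8) + 2*0 + 8*2 = 176
sum(yi*x_{i+1}) = 2*5 + 7*0 + 8*(-8) + 2*2 - 8*8 + 0*8 = -114
Area = |176 + 114|/2 = 290/2 = 145.0000

145.0000 sq units


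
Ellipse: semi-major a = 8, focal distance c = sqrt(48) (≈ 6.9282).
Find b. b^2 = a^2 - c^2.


b^2 = 8^2 - (sqrt(48))^2 = 64 - 48 = 16
b = sqrt(16) = 4

b = 4


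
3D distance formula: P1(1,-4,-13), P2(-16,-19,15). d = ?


dx=-17, dy=-15, dz=28
d = sqrt(289+225+784) = sqrt(1298) = 36.0278

36.0278


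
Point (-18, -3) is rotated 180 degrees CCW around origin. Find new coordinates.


cos(180) = -1, sin(180) = 0
x' = -18*(-1) + 3*0 = 18
y' = -18*0 - 3*(-1) = 3

(18, 3)


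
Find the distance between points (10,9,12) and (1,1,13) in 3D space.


dx=-9, dy=-8, dz=1
d = sqrt(81+64+1) = sqrt(146) = 12.0830

12.0830


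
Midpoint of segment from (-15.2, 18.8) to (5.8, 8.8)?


Mx = (-15.2 + 5.8)/2 = -9.4/2 = -4.7000
My = (18.8 + 8.8)/2 = 27.6/2 = 13.8000

(-4.7000, 13.8000)


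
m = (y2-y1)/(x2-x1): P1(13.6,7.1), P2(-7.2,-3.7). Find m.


dy = -3.7 - 7.1 = -10.8
dx = -7.2 - 13.6 = -20.8
m = -10.8/(-20.8) = 0.5192

m = 0.5192


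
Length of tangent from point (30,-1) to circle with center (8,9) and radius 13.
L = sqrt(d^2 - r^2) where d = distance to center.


d = sqrt((30-8)^2 + (-1-9)^2) = sqrt(484+100) = 24.1661
L = sqrt(584.0000 - 169) = sqrt(415.0000) = 20.3715

20.3715


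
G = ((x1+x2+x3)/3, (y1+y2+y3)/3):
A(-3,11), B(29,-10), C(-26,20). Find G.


Gx = (-3+29- 26)/3 = 0/3 = 0
Gy = (11- 10+20)/3 = 21/3 = 7.0000

G = (0, 7.0000)


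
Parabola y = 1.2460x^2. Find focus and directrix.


a = 1.2460
1/(4a) = 0.2006
Focus = (0, 0.2006)
Directrix: y = -0.2006

Focus = (0, 0.2006), Directrix: y = -0.2006


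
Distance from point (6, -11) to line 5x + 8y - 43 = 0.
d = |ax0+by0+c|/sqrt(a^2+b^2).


|5*6 + 8*(-11) - 43| = |-101| = 101
sqrt(25 + 64) = sqrt(89) = 9.4340
d = 101/sqrt(89) = 10.7060

10.7060


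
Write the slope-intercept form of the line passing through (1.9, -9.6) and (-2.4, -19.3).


m = (-9.7)/(-4.3) = 2.2558
b = y1 - m*x1 = -9.6 - (-9.7*1.9)/(-4.3) = -9.6 - 4.2860 = -13.8860

y = 2.2558x - 13.8860


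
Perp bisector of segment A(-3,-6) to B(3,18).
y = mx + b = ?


Midpoint = (0, 6)
Slope of AB = dy/dx = 24/6 = 4.0000
Perp slope = -dx/dy = -6/24 = -0.2500
b = My - (perp slope)*Mx = 6 + (6*0)/24 = 6 + 0 = 6.0000

y = -0.2500x + 6.0000


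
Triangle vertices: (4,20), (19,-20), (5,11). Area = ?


4*(-20-11) = -124
19*(11-20) = -171
5*(20+ 20) = 200
sum = -95
Area = |-95|/2 = 47.5000

47.5000 sq units


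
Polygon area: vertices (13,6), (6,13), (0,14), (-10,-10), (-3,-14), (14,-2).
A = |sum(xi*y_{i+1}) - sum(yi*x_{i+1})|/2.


sum(xi*y_{i+1}) = 13*13 + 6*14 + 0*(-10) - 10*(-14) - 3*(-2) + 14*6 = 483
sum(yi*x_{i+1}) = 6*6 + 13*0 + 14*(-10) - 10*(-3) - 14*14 - 2*13 = -296
Area = |483 + 296|/2 = 779/2 = 389.5000

389.5000 sq units


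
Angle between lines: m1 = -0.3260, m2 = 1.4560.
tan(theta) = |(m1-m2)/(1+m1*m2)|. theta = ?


m1-m2 = -1.782
1+m1*m2 = 0.525344
tan(theta) = |-1.782/0.525344| = 3.392063
theta = arctan(|-1.782/0.525344|) = 73.5742 degrees (acute angle)

73.5742 degrees


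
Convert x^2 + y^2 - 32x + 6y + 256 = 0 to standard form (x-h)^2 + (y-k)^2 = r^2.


h = -D/2 = 32/2 = 16
k = -E/2 = -6/2 = -3
r^2 = h^2 + k^2 - F = 256 + 9 - 256 = 9
r = 3

Center (16, -3), radius = 3


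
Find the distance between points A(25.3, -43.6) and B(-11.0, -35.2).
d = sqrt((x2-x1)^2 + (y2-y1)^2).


dx = -11.0 - 25.3 = -36.3
dy = -35.2 + 43.6 = 8.4
d = sqrt(1317.69 + 70.56) = sqrt(1388.25) = 37.2592

37.2592


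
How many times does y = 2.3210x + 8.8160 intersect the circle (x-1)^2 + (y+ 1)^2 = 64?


Substitute y = 2.3210x + 8.8160: (x-1)^2 + (2.3210x+8.8160+ 1)^2 = 64
Expand to Ax^2 + Bx + C = 0, where b-k = 9.816
A = 1+m^2 = 6.387041
B = 2(m(b-k) - h) = 2(2.3210*9.816 - 1) = 43.565872
C = h^2 + (b-k)^2 - r^2 = 1 + 96.353856 - 64 = 33.353856
disc = B^2-4AC = 1897.9852 - 852.1298 = 1045.8554
disc > 0

2 intersection points


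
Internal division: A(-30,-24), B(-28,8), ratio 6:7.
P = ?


Px = (6*(-28) + 7*(-30))/13 = -378/13 = -29.0769
Py = (6*8 + 7*(-24))/13 = -120/13 = -9.2308

P = (-29.0769, -9.2308)


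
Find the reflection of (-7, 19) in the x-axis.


Reflection rule for x-axis: (x, -y)
(-7, 19) -> (-7, -19)

(-7, -19)


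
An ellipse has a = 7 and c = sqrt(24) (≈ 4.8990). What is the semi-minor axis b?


b^2 = 7^2 - (sqrt(24))^2 = 49 - 24 = 25
b = sqrt(25) = 5

b = 5


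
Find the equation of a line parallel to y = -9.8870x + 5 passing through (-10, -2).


Parallel lines have equal slopes.
m2 = -9.8870
b2 = -2 + 9.8870*(-10) = -100.8700

y = -9.8870x - 100.8700


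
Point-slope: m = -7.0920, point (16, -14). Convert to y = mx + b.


y + 14 = -7.0920(x - 16)
y = -7.0920x - 14 + 7.0920*16
y = -7.0920x + 99.4720

y = -7.0920x + 99.4720


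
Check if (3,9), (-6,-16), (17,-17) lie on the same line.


3*(-16+ 17) - 6*(-17-9) + 17*(9+ 16)
= 3 + 156 + 425 = 584

No, not collinear (determinant = 584)


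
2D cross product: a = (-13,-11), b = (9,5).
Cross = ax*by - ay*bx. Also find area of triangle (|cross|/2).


cross = -13*5 + 11*9 = -65 + 99 = 34
Triangle area = |34|/2 = 34/2 = 17.0000

cross = 34, triangle area = 17.0000


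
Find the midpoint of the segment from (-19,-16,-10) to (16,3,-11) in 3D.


Mx = (-19+16)/2 = -1.5000
My = (-16+3)/2 = -6.5000
Mz = (-10- 11)/2 = -10.5000

M = (-1.5000, -6.5000, -10.5000)


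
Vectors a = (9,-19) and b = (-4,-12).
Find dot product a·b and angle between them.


a·b = 9*(-4) - 19*(-12) = -36 + 228 = 192
|a| = sqrt(81+361) = 21.0238
|b| = sqrt(16+144) = 12.6491
cos(theta) = 192/(sqrt(442)*sqrt(160)) = 192/sqrt(70720) = 0.721988
theta = arccos(192/sqrt(70720)) = 43.7811 degrees

a·b = 192, theta = 43.7811 deg


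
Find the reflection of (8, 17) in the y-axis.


Reflection rule for y-axis: (-x, y)
(8, 17) -> (-8, 17)

(-8, 17)


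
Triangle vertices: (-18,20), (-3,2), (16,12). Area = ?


-18*(2-12) = 180
-3*(12-20) = 24
16*(20-2) = 288
sum = 492
Area = |492|/2 = 246.0000

246.0000 sq units


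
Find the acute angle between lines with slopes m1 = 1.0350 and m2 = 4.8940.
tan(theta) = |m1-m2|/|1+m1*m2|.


m1-m2 = -3.859
1+m1*m2 = 6.06529
tan(theta) = |-3.859/6.06529| = 0.636243
theta = arctan(|-3.859/6.06529|) = 32.4663 degrees (acute angle)

32.4663 degrees


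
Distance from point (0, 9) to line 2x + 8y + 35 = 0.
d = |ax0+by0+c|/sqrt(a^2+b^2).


|2*0 + 8*9 + 35| = |107| = 107
sqrt(4 + 64) = sqrt(68) = 8.2462
d = 107/sqrt(68) = 12.9757

12.9757


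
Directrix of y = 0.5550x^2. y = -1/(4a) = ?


a = 0.5550
1/(4a) = 0.4505
directrix: y = -0.4505 = -0.4505

y = -0.4505


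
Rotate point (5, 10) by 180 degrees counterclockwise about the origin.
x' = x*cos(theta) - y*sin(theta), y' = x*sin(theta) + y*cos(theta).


cos(180) = -1, sin(180) = 0
x' = 5*(-1) - 10*0 = -5
y' = 5*0 + 10*(-1) = -10

(-5, -10)


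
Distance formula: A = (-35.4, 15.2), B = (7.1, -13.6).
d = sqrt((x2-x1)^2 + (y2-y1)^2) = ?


dx = 7.1 + 35.4 = 42.5
dy = -13.6 - 15.2 = -28.8
d = sqrt(1806.25 + 829.44) = sqrt(2635.69) = 51.3390

51.3390


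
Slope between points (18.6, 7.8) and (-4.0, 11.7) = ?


dy = 11.7 - 7.8 = 3.9
dx = -4.0 - 18.6 = -22.6
m = 3.9/(-22.6) = -0.1726

m = -0.1726


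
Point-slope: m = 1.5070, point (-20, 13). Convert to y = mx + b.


y - 13 = 1.5070(x + 20)
y = 1.5070x + 13 - 1.5070*(-20)
y = 1.5070x + 43.1400

y = 1.5070x + 43.1400


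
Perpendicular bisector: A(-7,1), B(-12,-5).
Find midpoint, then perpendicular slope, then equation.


Midpoint = (-9.5, -2)
Slope of AB = dy/dx = -6/(-5) = 1.2000
Perp slope = -dx/dy = -5/6 = -0.8333
b = My - (perp slope)*Mx = -2 + (-5*(-9.5))/(-6) = -2 - 7.9167 = -9.9167

y = -0.8333x - 9.9167


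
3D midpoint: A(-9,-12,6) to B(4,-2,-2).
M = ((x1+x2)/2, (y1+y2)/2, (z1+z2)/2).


Mx = (-9+4)/2 = -2.5000
My = (-12- 2)/2 = -7.0000
Mz = (6- 2)/2 = 2.0000

M = (-2.5000, -7.0000, 2.0000)


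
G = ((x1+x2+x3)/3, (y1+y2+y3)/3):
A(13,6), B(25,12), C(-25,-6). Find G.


Gx = (13+25- 25)/3 = 13/3 = 4.3333
Gy = (6+12- 6)/3 = 12/3 = 4.0000

G = (4.3333, 4.0000)


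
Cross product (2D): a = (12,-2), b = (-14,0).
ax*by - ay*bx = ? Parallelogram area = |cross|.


cross = 12*0 + 2*(-14) = 0 - 28 = -28
Parallelogram area = |-28| = 28

cross = -28, parallelogram area = 28


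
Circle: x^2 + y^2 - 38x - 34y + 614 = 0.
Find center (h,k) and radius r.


h = -D/2 = 38/2 = 19
k = -E/2 = 34/2 = 17
r^2 = h^2 + k^2 - F = 361 + 289 - 614 = 36
r = 6

Center (19, 17), radius = 6


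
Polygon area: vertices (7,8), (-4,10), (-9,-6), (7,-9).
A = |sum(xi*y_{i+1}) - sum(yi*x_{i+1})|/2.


sum(xi*y_{i+1}) = 7*10 - 4*(-6) - 9*(-9) + 7*8 = 231
sum(yi*x_{i+1}) = 8*(-4) + 10*(-9) - 6*7 - 9*7 = -227
Area = |231 + 227|/2 = 458/2 = 229.0000

229.0000 sq units


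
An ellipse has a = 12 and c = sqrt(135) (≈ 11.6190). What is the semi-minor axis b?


b^2 = 12^2 - (sqrt(135))^2 = 144 - 135 = 9
b = sqrt(9) = 3

b = 3


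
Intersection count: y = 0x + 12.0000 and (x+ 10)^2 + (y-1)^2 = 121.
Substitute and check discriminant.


Substitute y = 0x + 12.0000: (x+ 10)^2 + (0x+12.0000-1)^2 = 121
Expand to Ax^2 + Bx + C = 0, where b-k = 11
A = 1+m^2 = 1
B = 2(m(b-k) - h) = 2(0*11 + 10) = 20
C = h^2 + (b-k)^2 - r^2 = 100 + 121 - 121 = 100
disc = B^2-4AC = 400.0000 - 400.0000 = 0
disc = 0

1 intersection point (tangent)


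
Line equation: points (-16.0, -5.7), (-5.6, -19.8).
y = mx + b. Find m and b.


m = (-14.1)/(10.4) = -1.3558
b = y1 - m*x1 = -5.7 - (-14.1*(-16.0))/(10.4) = -5.7 - 21.6923 = -27.3923

y = -1.3558x - 27.3923


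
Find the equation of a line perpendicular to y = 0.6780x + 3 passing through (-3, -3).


Perpendicular slope = -1/m1 = -1/0.6780 = -1.4749
b2 = y0 - m2*x0 = -3 - 3/0.6780 = -3 - 4.4248 = -7.4248

y = -1.4749x - 7.4248


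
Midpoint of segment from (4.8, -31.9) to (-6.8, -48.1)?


Mx = (4.8 - 6.8)/2 = -2.0/2 = -1.0000
My = (-31.9 - 48.1)/2 = -80.0/2 = -40.0000

(-1.0000, -40.0000)


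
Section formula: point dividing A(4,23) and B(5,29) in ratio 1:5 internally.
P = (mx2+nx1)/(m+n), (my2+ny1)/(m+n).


Px = (1*5 + 5*4)/6 = 25/6 = 4.1667
Py = (1*29 + 5*23)/6 = 144/6 = 24.0000

P = (4.1667, 24.0000)


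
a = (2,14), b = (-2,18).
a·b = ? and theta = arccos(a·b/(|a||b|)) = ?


a·b = 2*(-2) + 14*18 = -4 + 252 = 248
|a| = sqrt(4+196) = 14.1421
|b| = sqrt(4+324) = 18.1108
cos(theta) = 248/(sqrt(200)*sqrt(328)) = 248/sqrt(65600) = 0.968277
theta = arccos(248/sqrt(65600)) = 14.4703 degrees

a·b = 248, theta = 14.4703 deg


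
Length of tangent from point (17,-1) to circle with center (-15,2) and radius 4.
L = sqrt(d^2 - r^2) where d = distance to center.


d = sqrt((17+ 15)^2 + (-1-2)^2) = sqrt(1024+9) = 32.1403
L = sqrt(1033.0000 - 16) = sqrt(1017.0000) = 31.8904

31.8904


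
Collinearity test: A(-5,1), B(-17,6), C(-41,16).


-5*(6-16) - 17*(16-1) - 41*(1-6)
= 50 - 255 + 205 = 0

Yes, collinear (determinant = 0)


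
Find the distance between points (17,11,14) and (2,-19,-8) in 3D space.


dx=-15, dy=-30, dz=-22
d = sqrt(225+900+484) = sqrt(1609) = 40.1123

40.1123


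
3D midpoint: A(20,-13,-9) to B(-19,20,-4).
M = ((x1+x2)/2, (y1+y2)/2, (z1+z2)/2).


Mx = (20- 19)/2 = 0.5000
My = (-13+20)/2 = 3.5000
Mz = (-9- 4)/2 = -6.5000

M = (0.5000, 3.5000, -6.5000)


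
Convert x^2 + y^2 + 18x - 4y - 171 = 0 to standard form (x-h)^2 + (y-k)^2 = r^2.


h = -D/2 = -18/2 = -9
k = -E/2 = 4/2 = 2
r^2 = h^2 + k^2 - F = 81 + 4 + 171 = 256
r = 16

Center (-9, 2), radius = 16


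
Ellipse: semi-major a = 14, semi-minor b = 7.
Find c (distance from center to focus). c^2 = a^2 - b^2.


c^2 = 14^2 - 7^2 = 196 - 49 = 147
c = sqrt(147) = 12.1244

c = 12.1244


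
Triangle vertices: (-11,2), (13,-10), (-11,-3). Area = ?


-11*(-10+ 3) = 77
13*(-3-2) = -65
-11*(2+ 10) = -132
sum = -120
Area = |-120|/2 = 60.0000

60.0000 sq units


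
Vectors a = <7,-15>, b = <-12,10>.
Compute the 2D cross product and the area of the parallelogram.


cross = 7*10 + 15*(-12) = 70 - 180 = -110
Parallelogram area = |-110| = 110

cross = -110, parallelogram area = 110


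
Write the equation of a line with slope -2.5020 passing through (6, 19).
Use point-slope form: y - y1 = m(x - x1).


y - 19 = -2.5020(x - 6)
y = -2.5020x + 19 + 2.5020*6
y = -2.5020x + 34.0120

y = -2.5020x + 34.0120


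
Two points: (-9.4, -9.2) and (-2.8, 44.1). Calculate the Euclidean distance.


dx = -2.8 + 9.4 = 6.6
dy = 44.1 + 9.2 = 53.3
d = sqrt(43.56 + 2840.89) = sqrt(2884.45) = 53.7071

53.7071


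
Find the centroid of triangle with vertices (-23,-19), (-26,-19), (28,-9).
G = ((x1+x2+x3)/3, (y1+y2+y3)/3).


Gx = (-23- 26+28)/3 = -21/3 = -7.0000
Gy = (-19- 19- 9)/3 = -47/3 = -15.6667

G = (-7.0000, -15.6667)


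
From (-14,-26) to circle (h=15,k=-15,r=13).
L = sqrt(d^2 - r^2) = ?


d = sqrt((-14-15)^2 + (-26+ 15)^2) = sqrt(841+121) = 31.0161
L = sqrt(962.0000 - 169) = sqrt(793.0000) = 28.1603

28.1603


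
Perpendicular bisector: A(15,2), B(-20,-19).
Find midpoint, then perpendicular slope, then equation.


Midpoint = (-2.5, -8.5)
Slope of AB = dy/dx = -21/(-35) = 0.6000
Perp slope = -dx/dy = -35/21 = -1.6667
b = My - (perp slope)*Mx = -8.5 + (-35*(-2.5))/(-21) = -8.5 - 4.1667 = -12.6667

y = -1.6667x - 12.6667


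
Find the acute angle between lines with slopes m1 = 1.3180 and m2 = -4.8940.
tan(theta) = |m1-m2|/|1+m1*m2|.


m1-m2 = 6.212
1+m1*m2 = -5.450292
tan(theta) = |6.212/(-5.450292)| = 1.139755
theta = arctan(|6.212/(-5.450292)|) = 48.7369 degrees (acute angle)

48.7369 degrees


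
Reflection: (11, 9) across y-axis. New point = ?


Reflection rule for y-axis: (-x, y)
(11, 9) -> (-11, 9)

(-11, 9)


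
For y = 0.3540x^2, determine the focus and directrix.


a = 0.3540
1/(4a) = 0.7062
Focus = (0, 0.7062)
Directrix: y = -0.7062

Focus = (0, 0.7062), Directrix: y = -0.7062


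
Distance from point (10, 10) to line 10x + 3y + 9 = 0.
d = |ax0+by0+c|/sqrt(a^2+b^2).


|10*10 + 3*10 + 9| = |139| = 139
sqrt(100 + 9) = sqrt(109) = 10.4403
d = 139/sqrt(109) = 13.3138

13.3138


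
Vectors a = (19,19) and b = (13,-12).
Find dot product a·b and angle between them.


a·b = 19*13 + 19*(-12) = 247 - 228 = 19
|a| = sqrt(361+361) = 26.8701
|b| = sqrt(169+144) = 17.6918
cos(theta) = 19/(sqrt(722)*sqrt(313)) = 19/sqrt(225986) = 0.039968
theta = arccos(19/sqrt(225986)) = 87.7094 degrees

a·b = 19, theta = 87.7094 deg


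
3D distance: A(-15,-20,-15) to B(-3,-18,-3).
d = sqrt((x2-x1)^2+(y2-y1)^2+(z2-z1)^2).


dx=12, dy=2, dz=12
d = sqrt(144+4+144) = sqrt(292) = 17.0880

17.0880


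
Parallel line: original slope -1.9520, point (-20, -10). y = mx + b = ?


Parallel lines have equal slopes.
m2 = -1.9520
b2 = -10 + 1.9520*(-20) = -49.0400

y = -1.9520x - 49.0400


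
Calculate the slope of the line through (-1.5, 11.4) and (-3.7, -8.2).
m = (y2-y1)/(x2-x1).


dy = -8.2 - 11.4 = -19.6
dx = -3.7 + 1.5 = -2.2
m = -19.6/(-2.2) = 8.9091

m = 8.9091


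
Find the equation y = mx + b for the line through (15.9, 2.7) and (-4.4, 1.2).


m = (-1.5)/(-20.3) = 0.0739
b = y1 - m*x1 = 2.7 - (-1.5*15.9)/(-20.3) = 2.7 - 1.1749 = 1.5251

y = 0.0739x + 1.5251


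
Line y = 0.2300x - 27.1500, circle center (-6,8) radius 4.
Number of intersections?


Substitute y = 0.2300x - 27.1500: (x+ 6)^2 + (0.2300x- 27.1500-8)^2 = 16
Expand to Ax^2 + Bx + C = 0, where b-k = -35.15
A = 1+m^2 = 1.0529
B = 2(m(b-k) - h) = 2(0.2300*(-35.15) + 6) = -4.169
C = h^2 + (b-k)^2 - r^2 = 36 + 1235.5225 - 16 = 1255.5225
disc = B^2-4AC = 17.3806 - 5287.7586 = -5270.3780
disc < 0

0 intersection points


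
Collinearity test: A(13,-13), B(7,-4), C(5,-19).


13*(-4+ 19) + 7*(-19+ 13) + 5*(-13+ 4)
= 195 - 42 - 45 = 108

No, not collinear (determinant = 108)


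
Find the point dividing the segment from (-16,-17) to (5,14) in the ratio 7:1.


Px = (7*5 + 1*(-16))/8 = 19/8 = 2.3750
Py = (7*14 + 1*(-17))/8 = 81/8 = 10.1250

P = (2.3750, 10.1250)


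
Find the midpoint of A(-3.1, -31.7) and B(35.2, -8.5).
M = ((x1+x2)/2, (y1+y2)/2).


Mx = (-3.1 + 35.2)/2 = 32.1/2 = 16.0500
My = (-31.7 - 8.5)/2 = -40.2/2 = -20.1000

(16.0500, -20.1000)


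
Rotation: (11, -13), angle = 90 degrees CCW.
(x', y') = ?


cos(90) = 0, sin(90) = 1
x' = 11*0 + 13*1 = 13
y' = 11*1 - 13*0 = 11

(13, 11)


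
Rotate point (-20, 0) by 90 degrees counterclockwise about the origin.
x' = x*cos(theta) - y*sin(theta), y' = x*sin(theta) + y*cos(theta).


cos(90) = 0, sin(90) = 1
x' = -20*0 - 0*1 = 0
y' = -20*1 + 0*0 = -20

(0, -20)


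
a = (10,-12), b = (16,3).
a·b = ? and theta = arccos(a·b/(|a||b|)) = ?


a·b = 10*16 - 12*3 = 160 - 36 = 124
|a| = sqrt(100+144) = 15.6205
|b| = sqrt(256+9) = 16.2788
cos(theta) = 124/(sqrt(244)*sqrt(265)) = 124/sqrt(64660) = 0.487645
theta = arccos(124/sqrt(64660)) = 60.8141 degrees

a·b = 124, theta = 60.8141 deg


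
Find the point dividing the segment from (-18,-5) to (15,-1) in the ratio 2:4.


Px = (2*15 + 4*(-18))/6 = -42/6 = -7.0000
Py = (2*(-1) + 4*(-5))/6 = -22/6 = -3.6667

P = (-7.0000, -3.6667)


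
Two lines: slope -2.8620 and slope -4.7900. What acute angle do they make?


m1-m2 = 1.928
1+m1*m2 = 14.70898
tan(theta) = |1.928/14.70898| = 0.131076
theta = arctan(|1.928/14.70898|) = 7.4676 degrees (acute angle)

7.4676 degrees


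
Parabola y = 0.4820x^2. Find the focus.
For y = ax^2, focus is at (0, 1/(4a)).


a = 0.4820
4a = 1.9280
focus = (0, 1/1.9280) = (0, 0.5187)

Focus = (0, 0.5187)


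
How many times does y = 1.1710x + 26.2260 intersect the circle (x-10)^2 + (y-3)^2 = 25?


Substitute y = 1.1710x + 26.2260: (x-10)^2 + (1.1710x+26.2260-3)^2 = 25
Expand to Ax^2 + Bx + C = 0, where b-k = 23.226
A = 1+m^2 = 2.371241
B = 2(m(b-k) - h) = 2(1.1710*23.226 - 10) = 34.395292
C = h^2 + (b-k)^2 - r^2 = 100 + 539.447076 - 25 = 614.447076
disc = B^2-4AC = 1183.0361 - 5828.0084 = -4644.9723
disc < 0

0 intersection points


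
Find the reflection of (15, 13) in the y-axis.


Reflection rule for y-axis: (-x, y)
(15, 13) -> (-15, 13)

(-15, 13)


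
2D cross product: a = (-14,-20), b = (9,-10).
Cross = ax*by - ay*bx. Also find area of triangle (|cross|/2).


cross = -14*(-10) + 20*9 = 140 + 180 = 320
Triangle area = |320|/2 = 320/2 = 160.0000

cross = 320, triangle area = 160.0000


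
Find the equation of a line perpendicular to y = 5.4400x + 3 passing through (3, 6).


Perpendicular slope = -1/m1 = -1/5.4400 = -0.1838
b2 = y0 - m2*x0 = 6 + 3/5.4400 = 6 + 0.5515 = 6.5515

y = -0.1838x + 6.5515


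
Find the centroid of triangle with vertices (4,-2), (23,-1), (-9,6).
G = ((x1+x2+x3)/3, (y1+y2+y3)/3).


Gx = (4+23- 9)/3 = 18/3 = 6.0000
Gy = (-2- 1+6)/3 = 3/3 = 1.0000

G = (6.0000, 1.0000)


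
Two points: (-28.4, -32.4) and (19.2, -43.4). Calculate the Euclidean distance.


dx = 19.2 + 28.4 = 47.6
dy = -43.4 + 32.4 = -11.0
d = sqrt(2265.76 + 121.0) = sqrt(2386.76) = 48.8545

48.8545


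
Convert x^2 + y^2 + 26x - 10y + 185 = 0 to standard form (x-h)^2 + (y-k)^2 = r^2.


h = -D/2 = -26/2 = -13
k = -E/2 = 10/2 = 5
r^2 = h^2 + k^2 - F = 169 + 25 - 185 = 9
r = 3

Center (-13, 5), radius = 3


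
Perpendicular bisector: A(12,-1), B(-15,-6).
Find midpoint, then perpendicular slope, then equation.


Midpoint = (-1.5, -3.5)
Slope of AB = dy/dx = -5/(-27) = 0.1852
Perp slope = -dx/dy = -27/5 = -5.4000
b = My - (perp slope)*Mx = -3.5 + (-27*(-1.5))/(-5) = -3.5 - 8.1000 = -11.6000

y = -5.4000x - 11.6000


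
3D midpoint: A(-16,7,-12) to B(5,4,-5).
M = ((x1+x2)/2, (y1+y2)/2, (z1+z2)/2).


Mx = (-16+5)/2 = -5.5000
My = (7+4)/2 = 5.5000
Mz = (-12- 5)/2 = -8.5000

M = (-5.5000, 5.5000, -8.5000)


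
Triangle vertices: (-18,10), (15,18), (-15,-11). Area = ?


-18*(18+ 11) = -522
15*(-11-10) = -315
-15*(10-18) = 120
sum = -717
Area = |-717|/2 = 358.5000

358.5000 sq units


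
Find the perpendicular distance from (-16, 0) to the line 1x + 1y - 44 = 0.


|1*(-16) + 1*0 - 44| = |-60| = 60
sqrt(1 + 1) = sqrt(2) = 1.4142
d = 60/sqrt(2) = 42.4264

42.4264


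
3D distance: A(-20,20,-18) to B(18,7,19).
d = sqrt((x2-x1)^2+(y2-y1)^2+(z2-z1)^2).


dx=38, dy=-13, dz=37
d = sqrt(1444+169+1369) = sqrt(2982) = 54.6077

54.6077


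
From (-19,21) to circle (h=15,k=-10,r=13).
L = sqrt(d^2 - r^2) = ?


d = sqrt((-19-15)^2 + (21+ 10)^2) = sqrt(1156+961) = 46.0109
L = sqrt(2117.0000 - 169) = sqrt(1948.0000) = 44.1362

44.1362


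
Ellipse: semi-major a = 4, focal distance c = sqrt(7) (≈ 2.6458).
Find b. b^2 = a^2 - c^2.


b^2 = 4^2 - (sqrt(7))^2 = 16 - 7 = 9
b = sqrt(9) = 3

b = 3


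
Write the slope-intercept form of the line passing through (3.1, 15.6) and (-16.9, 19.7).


m = (4.1)/(-20.0) = -0.2050
b = y1 - m*x1 = 15.6 - (4.1*3.1)/(-20.0) = 15.6 + 0.6355 = 16.2355

y = -0.2050x + 16.2355


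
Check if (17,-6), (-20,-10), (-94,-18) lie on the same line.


17*(-10+ 18) - 20*(-18+ 6) - 94*(-6+ 10)
= 136 + 240 - 376 = 0

Yes, collinear (determinant = 0)


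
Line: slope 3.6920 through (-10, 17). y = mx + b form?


y - 17 = 3.6920(x + 10)
y = 3.6920x + 17 - 3.6920*(-10)
y = 3.6920x + 53.9200

y = 3.6920x + 53.9200


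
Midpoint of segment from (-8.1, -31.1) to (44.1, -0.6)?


Mx = (-8.1 + 44.1)/2 = 36.0/2 = 18.0000
My = (-31.1 - 0.6)/2 = -31.7/2 = -15.8500

(18.0000, -15.8500)


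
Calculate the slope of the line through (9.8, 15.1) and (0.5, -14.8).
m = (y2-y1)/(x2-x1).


dy = -14.8 - 15.1 = -29.9
dx = 0.5 - 9.8 = -9.3
m = -29.9/(-9.3) = 3.2151

m = 3.2151


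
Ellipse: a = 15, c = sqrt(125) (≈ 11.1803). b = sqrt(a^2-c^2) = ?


b^2 = 15^2 - (sqrt(125))^2 = 225 - 125 = 100
b = sqrt(100) = 10

b = 10


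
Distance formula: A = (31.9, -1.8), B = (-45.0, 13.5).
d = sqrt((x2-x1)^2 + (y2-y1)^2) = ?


dx = -45.0 - 31.9 = -76.9
dy = 13.5 + 1.8 = 15.3
d = sqrt(5913.61 + 234.09) = sqrt(6147.7) = 78.4073

78.4073


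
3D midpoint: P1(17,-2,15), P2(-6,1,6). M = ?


Mx = (17- 6)/2 = 5.5000
My = (-2+1)/2 = -0.5000
Mz = (15+6)/2 = 10.5000

M = (5.5000, -0.5000, 10.5000)


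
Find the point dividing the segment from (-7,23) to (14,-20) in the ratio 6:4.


Px = (6*14 + 4*(-7))/10 = 56/10 = 5.6000
Py = (6*(-20) + 4*23)/10 = -28/10 = -2.8000

P = (5.6000, -2.8000)


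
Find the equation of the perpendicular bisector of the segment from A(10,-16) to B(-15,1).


Midpoint = (-2.5, -7.5)
Slope of AB = dy/dx = 17/(-25) = -0.6800
Perp slope = -dx/dy = 25/17 = 1.4706
b = My - (perp slope)*Mx = -7.5 + (-25*(-2.5))/17 = -7.5 + 3.6765 = -3.8235

y = 1.4706x - 3.8235


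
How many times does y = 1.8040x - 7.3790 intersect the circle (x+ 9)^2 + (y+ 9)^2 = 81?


Substitute y = 1.8040x - 7.3790: (x+ 9)^2 + (1.8040x- 7.3790+ 9)^2 = 81
Expand to Ax^2 + Bx + C = 0, where b-k = 1.621
A = 1+m^2 = 4.254416
B = 2(m(b-k) - h) = 2(1.8040*1.621 + 9) = 23.848568
C = h^2 + (b-k)^2 - r^2 = 81 + 2.627641 - 81 = 2.627641
disc = B^2-4AC = 568.7542 - 44.7163 = 524.0379
disc > 0

2 intersection points


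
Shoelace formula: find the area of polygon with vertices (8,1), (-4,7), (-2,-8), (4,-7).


sum(xi*y_{i+1}) = 8*7 - 4*(-8) - 2*(-7) + 4*1 = 106
sum(yi*x_{i+1}) = 1*(-4) + 7*(-2) - 8*4 - 7*8 = -106
Area = |106 + 106|/2 = 212/2 = 106.0000

106.0000 sq units


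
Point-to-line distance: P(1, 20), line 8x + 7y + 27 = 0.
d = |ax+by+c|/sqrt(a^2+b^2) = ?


|8*1 + 7*20 + 27| = |175| = 175
sqrt(64 + 49) = sqrt(113) = 10.6301
d = 175/sqrt(113) = 16.4626

16.4626


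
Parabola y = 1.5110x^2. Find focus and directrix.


a = 1.5110
1/(4a) = 0.1655
Focus = (0, 0.1655)
Directrix: y = -0.1655

Focus = (0, 0.1655), Directrix: y = -0.1655


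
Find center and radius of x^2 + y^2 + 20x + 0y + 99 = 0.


h = -D/2 = -20/2 = -10
k = -E/2 = 0/2 = 0
r^2 = h^2 + k^2 - F = 100 + 0 - 99 = 1
r = 1

Center (-10, 0), radius = 1
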